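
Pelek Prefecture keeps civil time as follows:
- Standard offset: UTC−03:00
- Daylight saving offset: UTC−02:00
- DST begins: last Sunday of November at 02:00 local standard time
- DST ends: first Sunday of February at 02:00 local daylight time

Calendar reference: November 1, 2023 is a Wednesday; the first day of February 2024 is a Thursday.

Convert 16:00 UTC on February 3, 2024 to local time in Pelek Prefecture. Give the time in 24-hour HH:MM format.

1 November 2023 is a Wednesday, so Sundays fall on 5, 12, 19, 26; the last is November 26.
1 February 2024 is a Thursday, so the first Sunday is February 4.
At the standard offset (UTC−03:00), 16:00 UTC − 3h = 13:00 Pelek Prefecture standard time.
Daylight saving runs 26 November 2023 – 4 February 2024; the standard-time date in Pelek Prefecture, February 3, 2024, is inside that window, so Pelek Prefecture is at UTC−02:00.
16:00 UTC − 2h = 14:00 local.

14:00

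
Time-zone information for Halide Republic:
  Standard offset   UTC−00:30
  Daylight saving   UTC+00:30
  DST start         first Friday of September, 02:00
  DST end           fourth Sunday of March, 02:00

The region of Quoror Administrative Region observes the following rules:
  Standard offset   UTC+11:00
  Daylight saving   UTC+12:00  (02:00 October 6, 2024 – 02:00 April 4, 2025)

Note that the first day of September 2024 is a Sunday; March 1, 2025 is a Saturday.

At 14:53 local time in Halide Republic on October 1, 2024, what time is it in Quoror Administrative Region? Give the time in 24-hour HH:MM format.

1 September 2024 is a Sunday, so the first Friday is September 6.
1 March 2025 is a Saturday, so the first Sunday is March 2 and the fourth is March 23.
October 1, 2024 falls between 6 September 2024 and 23 March 2025, so daylight saving is in effect and Halide Republic is at UTC+00:30.
14:53 Halide Republic − 0h30m = 14:23 UTC.
At the standard offset (UTC+11:00), 14:23 UTC + 11h = 01:23 Quoror Administrative Region standard time (rolling into the next day, 2 October 2024).
The standard-time date in Quoror Administrative Region, October 2, 2024, is outside the daylight-saving period (6 October 2024 – 4 April 2025), so Quoror Administrative Region is on standard time, UTC+11:00.
14:23 UTC + 11h = 01:23 Quoror Administrative Region (rolling into the next day, 2 October 2024).

01:23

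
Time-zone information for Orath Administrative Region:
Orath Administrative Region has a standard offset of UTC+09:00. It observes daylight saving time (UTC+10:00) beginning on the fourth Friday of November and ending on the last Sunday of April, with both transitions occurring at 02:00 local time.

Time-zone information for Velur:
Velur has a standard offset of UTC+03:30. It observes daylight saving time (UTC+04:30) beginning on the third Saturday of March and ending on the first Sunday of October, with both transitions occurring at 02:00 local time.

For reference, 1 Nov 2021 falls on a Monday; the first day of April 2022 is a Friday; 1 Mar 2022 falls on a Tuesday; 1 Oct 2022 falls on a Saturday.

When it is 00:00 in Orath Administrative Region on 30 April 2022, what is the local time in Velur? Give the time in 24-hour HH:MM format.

19:30

1 November 2021 is a Monday, so the first Friday is November 5 and the fourth is November 26.
1 April 2022 is a Friday, so Sundays fall on 3, 10, 17, 24; the last is April 24.
30 April 2022 does not fall between 26 November 2021 and 24 April 2022, so daylight saving is not in effect and Orath Administrative Region is at UTC+09:00.
00:00 Orath Administrative Region − 9h = 15:00 UTC (rolling into the previous day, 29 April 2022).
1 March 2022 is a Tuesday, so the first Saturday is March 5 and the third is March 19.
1 October 2022 is a Saturday, so the first Sunday is October 2.
At the standard offset (UTC+03:30), 15:00 UTC + 3h30m = 18:30 Velur standard time.
The standard-time date in Velur, 29 April 2022, falls between 19 March and 2 October, so daylight saving is in effect and Velur is at UTC+04:30.
15:00 UTC + 4h30m = 19:30 Velur.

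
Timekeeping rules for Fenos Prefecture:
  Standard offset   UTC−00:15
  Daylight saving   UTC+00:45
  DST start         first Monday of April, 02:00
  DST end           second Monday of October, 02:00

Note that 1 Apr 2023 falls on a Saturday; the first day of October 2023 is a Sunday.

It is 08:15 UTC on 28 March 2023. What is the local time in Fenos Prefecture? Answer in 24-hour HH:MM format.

1 April 2023 is a Saturday, so the first Monday is April 3.
1 October 2023 is a Sunday, so the first Monday is October 2 and the second is October 9.
At the standard offset (UTC−00:15), 08:15 UTC − 0h15m = 08:00 Fenos Prefecture standard time.
Daylight saving runs 3 April – 9 October; the standard-time date in Fenos Prefecture, 28 March 2023, is outside that window, so Fenos Prefecture is on standard time at UTC−00:15.
08:15 UTC − 0h15m = 08:00 local.

08:00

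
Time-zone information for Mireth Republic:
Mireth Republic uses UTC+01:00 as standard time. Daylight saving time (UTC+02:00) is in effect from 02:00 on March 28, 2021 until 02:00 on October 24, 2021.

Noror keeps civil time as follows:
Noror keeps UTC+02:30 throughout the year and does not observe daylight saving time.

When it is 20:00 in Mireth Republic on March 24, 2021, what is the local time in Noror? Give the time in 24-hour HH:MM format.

March 24, 2021 does not fall between 28 March and 24 October, so daylight saving is not in effect and Mireth Republic is at UTC+01:00.
20:00 Mireth Republic − 1h = 19:00 UTC.
Noror stays on UTC+02:30 all year.
19:00 UTC + 2h30m = 21:30 Noror.

21:30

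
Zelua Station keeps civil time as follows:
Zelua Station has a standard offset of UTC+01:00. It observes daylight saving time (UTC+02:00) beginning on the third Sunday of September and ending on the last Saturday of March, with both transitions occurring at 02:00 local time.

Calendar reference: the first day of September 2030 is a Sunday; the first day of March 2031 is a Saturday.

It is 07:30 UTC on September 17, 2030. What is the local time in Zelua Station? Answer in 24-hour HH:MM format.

1 September 2030 is a Sunday, so the first Sunday is September 1 and the third is September 15.
1 March 2031 is a Saturday, so Saturdays fall on 1, 8, 15, 22, 29; the last is March 29.
At the standard offset (UTC+01:00), 07:30 UTC + 1h = 08:30 Zelua Station standard time.
Daylight saving runs 15 September 2030 – 29 March 2031; the standard-time date in Zelua Station, September 17, 2030, is inside that window, so Zelua Station is at UTC+02:00.
07:30 UTC + 2h = 09:30 local.

09:30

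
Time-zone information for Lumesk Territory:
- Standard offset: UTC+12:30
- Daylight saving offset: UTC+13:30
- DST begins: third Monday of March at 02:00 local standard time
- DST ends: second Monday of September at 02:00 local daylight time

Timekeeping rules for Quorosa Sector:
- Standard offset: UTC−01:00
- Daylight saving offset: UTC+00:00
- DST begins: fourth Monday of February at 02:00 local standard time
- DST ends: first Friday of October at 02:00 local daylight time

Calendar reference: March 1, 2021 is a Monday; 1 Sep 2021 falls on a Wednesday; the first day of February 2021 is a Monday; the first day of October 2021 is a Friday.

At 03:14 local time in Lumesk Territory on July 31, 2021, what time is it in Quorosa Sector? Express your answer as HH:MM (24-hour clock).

1 March 2021 is a Monday, so the first Monday is March 1 and the third is March 15.
1 September 2021 is a Wednesday, so the first Monday is September 6 and the second is September 13.
July 31, 2021 lies within the daylight-saving period (15 March – 13 September), so Lumesk Territory is on daylight time, UTC+13:30.
03:14 Lumesk Territory − 13h30m = 13:44 UTC (rolling into the previous day, 30 July 2021).
1 February 2021 is a Monday, so the first Monday is February 1 and the fourth is February 22.
1 October 2021 is a Friday, so the first Friday is October 1.
At the standard offset (UTC−01:00), 13:44 UTC − 1h = 12:44 Quorosa Sector standard time.
The standard-time date in Quorosa Sector, July 30, 2021, lies within the daylight-saving period (22 February – 1 October), so Quorosa Sector is on daylight time, UTC+00:00.
13:44 UTC + 0h = 13:44 Quorosa Sector.

13:44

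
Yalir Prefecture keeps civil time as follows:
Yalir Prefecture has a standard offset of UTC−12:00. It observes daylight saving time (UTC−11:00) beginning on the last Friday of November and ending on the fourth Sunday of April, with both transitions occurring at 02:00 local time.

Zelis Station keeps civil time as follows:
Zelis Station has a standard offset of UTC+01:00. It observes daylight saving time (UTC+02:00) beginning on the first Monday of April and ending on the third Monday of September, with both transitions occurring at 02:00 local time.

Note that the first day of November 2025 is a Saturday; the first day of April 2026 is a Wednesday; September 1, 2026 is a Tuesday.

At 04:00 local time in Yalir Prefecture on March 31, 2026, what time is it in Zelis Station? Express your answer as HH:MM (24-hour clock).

1 November 2025 is a Saturday, so Fridays fall on 7, 14, 21, 28; the last is November 28.
1 April 2026 is a Wednesday, so the first Sunday is April 5 and the fourth is April 26.
Daylight saving runs 28 November 2025 – 26 April 2026; March 31, 2026 is inside that window, so Yalir Prefecture is at UTC−11:00.
04:00 Yalir Prefecture + 11h = 15:00 UTC.
1 April 2026 is a Wednesday, so the first Monday is April 6.
1 September 2026 is a Tuesday, so the first Monday is September 7 and the third is September 21.
At the standard offset (UTC+01:00), 15:00 UTC + 1h = 16:00 Zelis Station standard time.
The standard-time date in Zelis Station, March 31, 2026, does not fall between 6 April and 21 September, so daylight saving is not in effect and Zelis Station is at UTC+01:00.
15:00 UTC + 1h = 16:00 Zelis Station.

16:00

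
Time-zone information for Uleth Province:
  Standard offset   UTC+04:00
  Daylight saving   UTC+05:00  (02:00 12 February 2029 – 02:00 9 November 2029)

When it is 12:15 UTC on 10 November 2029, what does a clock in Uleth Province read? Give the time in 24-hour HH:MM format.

16:15

At the standard offset (UTC+04:00), 12:15 UTC + 4h = 16:15 Uleth Province standard time.
The standard-time date in Uleth Province, 10 November 2029, does not fall between 12 February and 9 November, so daylight saving is not in effect and Uleth Province is at UTC+04:00.
12:15 UTC + 4h = 16:15 local.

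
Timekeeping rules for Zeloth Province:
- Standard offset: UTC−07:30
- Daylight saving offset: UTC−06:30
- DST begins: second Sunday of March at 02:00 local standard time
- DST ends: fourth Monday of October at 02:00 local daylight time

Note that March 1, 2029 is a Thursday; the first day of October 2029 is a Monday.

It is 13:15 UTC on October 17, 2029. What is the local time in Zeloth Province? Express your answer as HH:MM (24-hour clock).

1 March 2029 is a Thursday, so the first Sunday is March 4 and the second is March 11.
1 October 2029 is a Monday, so the first Monday is October 1 and the fourth is October 22.
At the standard offset (UTC−07:30), 13:15 UTC − 7h30m = 05:45 Zeloth Province standard time.
The standard-time date in Zeloth Province, October 17, 2029, lies within the daylight-saving period (11 March – 22 October), so Zeloth Province is on daylight time, UTC−06:30.
13:15 UTC − 6h30m = 06:45 local.

06:45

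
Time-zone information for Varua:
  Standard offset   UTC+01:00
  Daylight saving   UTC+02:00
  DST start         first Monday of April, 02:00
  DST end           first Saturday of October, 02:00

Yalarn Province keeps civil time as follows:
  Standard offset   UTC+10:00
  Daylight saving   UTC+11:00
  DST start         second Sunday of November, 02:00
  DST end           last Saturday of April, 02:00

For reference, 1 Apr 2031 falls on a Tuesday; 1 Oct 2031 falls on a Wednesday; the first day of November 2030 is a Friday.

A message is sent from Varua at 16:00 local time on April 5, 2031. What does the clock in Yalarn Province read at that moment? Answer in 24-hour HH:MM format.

02:00

1 April 2031 is a Tuesday, so the first Monday is April 7.
1 October 2031 is a Wednesday, so the first Saturday is October 4.
Daylight saving runs 7 April – 4 October; April 5, 2031 is outside that window, so Varua is on standard time at UTC+01:00.
16:00 Varua − 1h = 15:00 UTC.
1 November 2030 is a Friday, so the first Sunday is November 3 and the second is November 10.
1 April 2031 is a Tuesday, so Saturdays fall on 5, 12, 19, 26; the last is April 26.
At the standard offset (UTC+10:00), 15:00 UTC + 10h = 01:00 Yalarn Province standard time (rolling into the next day, 6 April 2031).
The standard-time date in Yalarn Province, April 6, 2031, lies within the daylight-saving period (10 November 2030 – 26 April 2031), so Yalarn Province is on daylight time, UTC+11:00.
15:00 UTC + 11h = 02:00 Yalarn Province (rolling into the next day, 6 April 2031).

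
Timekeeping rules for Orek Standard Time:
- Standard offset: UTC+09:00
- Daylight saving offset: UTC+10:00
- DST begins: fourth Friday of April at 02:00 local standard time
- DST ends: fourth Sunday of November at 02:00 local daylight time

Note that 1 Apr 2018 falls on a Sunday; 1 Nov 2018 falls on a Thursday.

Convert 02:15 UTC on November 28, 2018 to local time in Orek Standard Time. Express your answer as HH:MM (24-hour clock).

11:15

1 April 2018 is a Sunday, so the first Friday is April 6 and the fourth is April 27.
1 November 2018 is a Thursday, so the first Sunday is November 4 and the fourth is November 25.
At the standard offset (UTC+09:00), 02:15 UTC + 9h = 11:15 Orek Standard Time standard time.
The standard-time date in Orek Standard Time, November 28, 2018, does not fall between 27 April and 25 November, so daylight saving is not in effect and Orek Standard Time is at UTC+09:00.
02:15 UTC + 9h = 11:15 local.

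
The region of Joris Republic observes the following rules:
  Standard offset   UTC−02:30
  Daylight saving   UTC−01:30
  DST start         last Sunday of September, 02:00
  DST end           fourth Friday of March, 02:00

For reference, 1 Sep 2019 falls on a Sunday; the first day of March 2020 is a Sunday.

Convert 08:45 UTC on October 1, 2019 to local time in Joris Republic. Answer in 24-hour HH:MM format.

1 September 2019 is a Sunday, so Sundays fall on 1, 8, 15, 22, 29; the last is September 29.
1 March 2020 is a Sunday, so the first Friday is March 6 and the fourth is March 27.
At the standard offset (UTC−02:30), 08:45 UTC − 2h30m = 06:15 Joris Republic standard time.
The standard-time date in Joris Republic, October 1, 2019, lies within the daylight-saving period (29 September 2019 – 27 March 2020), so Joris Republic is on daylight time, UTC−01:30.
08:45 UTC − 1h30m = 07:15 local.

07:15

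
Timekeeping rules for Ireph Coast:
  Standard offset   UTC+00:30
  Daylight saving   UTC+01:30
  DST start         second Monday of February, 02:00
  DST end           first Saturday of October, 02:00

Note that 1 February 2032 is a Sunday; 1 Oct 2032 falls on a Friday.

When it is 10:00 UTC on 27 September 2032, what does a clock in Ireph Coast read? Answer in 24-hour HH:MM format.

1 February 2032 is a Sunday, so the first Monday is February 2 and the second is February 9.
1 October 2032 is a Friday, so the first Saturday is October 2.
At the standard offset (UTC+00:30), 10:00 UTC + 0h30m = 10:30 Ireph Coast standard time.
Daylight saving runs 9 February – 2 October; the standard-time date in Ireph Coast, 27 September 2032, is inside that window, so Ireph Coast is at UTC+01:30.
10:00 UTC + 1h30m = 11:30 local.

11:30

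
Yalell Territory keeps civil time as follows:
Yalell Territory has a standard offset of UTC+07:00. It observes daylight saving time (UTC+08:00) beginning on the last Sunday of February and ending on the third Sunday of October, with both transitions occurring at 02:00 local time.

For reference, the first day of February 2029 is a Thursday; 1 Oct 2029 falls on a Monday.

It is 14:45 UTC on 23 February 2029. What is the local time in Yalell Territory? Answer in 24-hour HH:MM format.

21:45

1 February 2029 is a Thursday, so Sundays fall on 4, 11, 18, 25; the last is February 25.
1 October 2029 is a Monday, so the first Sunday is October 7 and the third is October 21.
At the standard offset (UTC+07:00), 14:45 UTC + 7h = 21:45 Yalell Territory standard time.
The standard-time date in Yalell Territory, 23 February 2029, does not fall between 25 February and 21 October, so daylight saving is not in effect and Yalell Territory is at UTC+07:00.
14:45 UTC + 7h = 21:45 local.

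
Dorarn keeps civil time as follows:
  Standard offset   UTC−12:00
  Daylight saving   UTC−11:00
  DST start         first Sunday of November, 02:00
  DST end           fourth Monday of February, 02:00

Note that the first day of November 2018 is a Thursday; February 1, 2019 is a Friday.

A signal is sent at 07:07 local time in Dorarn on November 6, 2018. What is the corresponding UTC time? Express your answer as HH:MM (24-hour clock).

1 November 2018 is a Thursday, so the first Sunday is November 4.
1 February 2019 is a Friday, so the first Monday is February 4 and the fourth is February 25.
November 6, 2018 falls between 4 November 2018 and 25 February 2019, so daylight saving is in effect and Dorarn is at UTC−11:00.
07:07 local + 11h = 18:07 UTC.

18:07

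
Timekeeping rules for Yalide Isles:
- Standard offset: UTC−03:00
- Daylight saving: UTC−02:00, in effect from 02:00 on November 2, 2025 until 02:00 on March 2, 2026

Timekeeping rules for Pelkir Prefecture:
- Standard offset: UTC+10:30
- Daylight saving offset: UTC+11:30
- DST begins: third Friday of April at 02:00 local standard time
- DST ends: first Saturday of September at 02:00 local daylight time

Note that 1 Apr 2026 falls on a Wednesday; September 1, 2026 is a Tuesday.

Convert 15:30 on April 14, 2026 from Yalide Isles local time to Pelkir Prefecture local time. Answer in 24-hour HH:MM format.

05:00

Daylight saving runs 2 November 2025 – 2 March 2026; April 14, 2026 is outside that window, so Yalide Isles is on standard time at UTC−03:00.
15:30 Yalide Isles + 3h = 18:30 UTC.
1 April 2026 is a Wednesday, so the first Friday is April 3 and the third is April 17.
1 September 2026 is a Tuesday, so the first Saturday is September 5.
At the standard offset (UTC+10:30), 18:30 UTC + 10h30m = 05:00 Pelkir Prefecture standard time (rolling into the next day, 15 April 2026).
The standard-time date in Pelkir Prefecture, April 15, 2026, does not fall between 17 April and 5 September, so daylight saving is not in effect and Pelkir Prefecture is at UTC+10:30.
18:30 UTC + 10h30m = 05:00 Pelkir Prefecture (rolling into the next day, 15 April 2026).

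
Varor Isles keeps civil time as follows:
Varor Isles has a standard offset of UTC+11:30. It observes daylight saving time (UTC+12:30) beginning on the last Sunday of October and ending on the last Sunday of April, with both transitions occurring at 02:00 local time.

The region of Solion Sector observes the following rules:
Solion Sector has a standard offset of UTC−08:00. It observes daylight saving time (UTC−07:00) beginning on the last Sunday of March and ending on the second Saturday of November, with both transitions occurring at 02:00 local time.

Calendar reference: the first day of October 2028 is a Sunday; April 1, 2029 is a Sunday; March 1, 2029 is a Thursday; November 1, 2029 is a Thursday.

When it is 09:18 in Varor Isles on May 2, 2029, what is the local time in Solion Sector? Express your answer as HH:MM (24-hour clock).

14:48

1 October 2028 is a Sunday, so Sundays fall on 1, 8, 15, 22, 29; the last is October 29.
1 April 2029 is a Sunday, so Sundays fall on 1, 8, 15, 22, 29; the last is April 29.
May 2, 2029 does not fall between 29 October 2028 and 29 April 2029, so daylight saving is not in effect and Varor Isles is at UTC+11:30.
09:18 Varor Isles − 11h30m = 21:48 UTC (rolling into the previous day, 1 May 2029).
1 March 2029 is a Thursday, so Sundays fall on 4, 11, 18, 25; the last is March 25.
1 November 2029 is a Thursday, so the first Saturday is November 3 and the second is November 10.
At the standard offset (UTC−08:00), 21:48 UTC − 8h = 13:48 Solion Sector standard time.
The standard-time date in Solion Sector, May 1, 2029, lies within the daylight-saving period (25 March – 10 November), so Solion Sector is on daylight time, UTC−07:00.
21:48 UTC − 7h = 14:48 Solion Sector.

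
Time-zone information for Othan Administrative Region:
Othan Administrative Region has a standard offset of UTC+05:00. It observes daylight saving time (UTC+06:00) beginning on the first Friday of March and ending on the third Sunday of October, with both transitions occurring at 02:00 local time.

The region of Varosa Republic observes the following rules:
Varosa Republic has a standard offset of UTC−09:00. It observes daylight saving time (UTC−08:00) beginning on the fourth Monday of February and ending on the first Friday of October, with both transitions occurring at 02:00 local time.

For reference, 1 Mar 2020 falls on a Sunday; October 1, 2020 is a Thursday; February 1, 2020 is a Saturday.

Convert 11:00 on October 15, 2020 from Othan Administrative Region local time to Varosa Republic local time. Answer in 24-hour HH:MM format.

1 March 2020 is a Sunday, so the first Friday is March 6.
1 October 2020 is a Thursday, so the first Sunday is October 4 and the third is October 18.
October 15, 2020 falls between 6 March and 18 October, so daylight saving is in effect and Othan Administrative Region is at UTC+06:00.
11:00 Othan Administrative Region − 6h = 05:00 UTC.
1 February 2020 is a Saturday, so the first Monday is February 3 and the fourth is February 24.
1 October 2020 is a Thursday, so the first Friday is October 2.
At the standard offset (UTC−09:00), 05:00 UTC − 9h = 20:00 Varosa Republic standard time (rolling into the previous day, 14 October 2020).
The standard-time date in Varosa Republic, October 14, 2020, is outside the daylight-saving period (24 February – 2 October), so Varosa Republic is on standard time, UTC−09:00.
05:00 UTC − 9h = 20:00 Varosa Republic (rolling into the previous day, 14 October 2020).

20:00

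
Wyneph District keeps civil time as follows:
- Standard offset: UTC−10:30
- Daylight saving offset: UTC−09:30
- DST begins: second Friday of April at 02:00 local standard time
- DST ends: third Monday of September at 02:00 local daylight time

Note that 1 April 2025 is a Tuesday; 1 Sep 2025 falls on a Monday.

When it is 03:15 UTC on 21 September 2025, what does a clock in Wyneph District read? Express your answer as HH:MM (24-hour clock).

16:45

1 April 2025 is a Tuesday, so the first Friday is April 4 and the second is April 11.
1 September 2025 is a Monday, so the first Monday is September 1 and the third is September 15.
At the standard offset (UTC−10:30), 03:15 UTC − 10h30m = 16:45 Wyneph District standard time (rolling into the previous day, 20 September 2025).
The standard-time date in Wyneph District, 20 September 2025, is outside the daylight-saving period (11 April – 15 September), so Wyneph District is on standard time, UTC−10:30.
03:15 UTC − 10h30m = 16:45 local (rolling into the previous day, 20 September 2025).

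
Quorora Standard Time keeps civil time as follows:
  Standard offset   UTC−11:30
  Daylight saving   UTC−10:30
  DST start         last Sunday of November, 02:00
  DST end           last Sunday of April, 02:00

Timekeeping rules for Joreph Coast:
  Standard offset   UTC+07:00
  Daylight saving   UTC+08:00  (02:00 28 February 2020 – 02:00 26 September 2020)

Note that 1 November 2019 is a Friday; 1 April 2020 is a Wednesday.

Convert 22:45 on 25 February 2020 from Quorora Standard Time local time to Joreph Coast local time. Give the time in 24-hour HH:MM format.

1 November 2019 is a Friday, so Sundays fall on 3, 10, 17, 24; the last is November 24.
1 April 2020 is a Wednesday, so Sundays fall on 5, 12, 19, 26; the last is April 26.
25 February 2020 falls between 24 November 2019 and 26 April 2020, so daylight saving is in effect and Quorora Standard Time is at UTC−10:30.
22:45 Quorora Standard Time + 10h30m = 09:15 UTC (rolling into the next day, 26 February 2020).
At the standard offset (UTC+07:00), 09:15 UTC + 7h = 16:15 Joreph Coast standard time.
The standard-time date in Joreph Coast, 26 February 2020, does not fall between 28 February and 26 September, so daylight saving is not in effect and Joreph Coast is at UTC+07:00.
09:15 UTC + 7h = 16:15 Joreph Coast.

16:15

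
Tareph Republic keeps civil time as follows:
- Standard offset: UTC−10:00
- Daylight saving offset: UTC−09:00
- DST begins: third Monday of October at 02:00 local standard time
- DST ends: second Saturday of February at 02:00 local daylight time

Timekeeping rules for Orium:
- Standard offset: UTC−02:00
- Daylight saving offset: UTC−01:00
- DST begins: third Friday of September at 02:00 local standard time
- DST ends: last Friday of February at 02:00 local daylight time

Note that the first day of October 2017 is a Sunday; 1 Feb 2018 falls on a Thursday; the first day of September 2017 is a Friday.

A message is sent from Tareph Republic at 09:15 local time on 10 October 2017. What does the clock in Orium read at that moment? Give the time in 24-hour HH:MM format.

1 October 2017 is a Sunday, so the first Monday is October 2 and the third is October 16.
1 February 2018 is a Thursday, so the first Saturday is February 3 and the second is February 10.
Daylight saving runs 16 October 2017 – 10 February 2018; 10 October 2017 is outside that window, so Tareph Republic is on standard time at UTC−10:00.
09:15 Tareph Republic + 10h = 19:15 UTC.
1 September 2017 is a Friday, so the first Friday is September 1 and the third is September 15.
1 February 2018 is a Thursday, so Fridays fall on 2, 9, 16, 23; the last is February 23.
At the standard offset (UTC−02:00), 19:15 UTC − 2h = 17:15 Orium standard time.
The standard-time date in Orium, 10 October 2017, lies within the daylight-saving period (15 September 2017 – 23 February 2018), so Orium is on daylight time, UTC−01:00.
19:15 UTC − 1h = 18:15 Orium.

18:15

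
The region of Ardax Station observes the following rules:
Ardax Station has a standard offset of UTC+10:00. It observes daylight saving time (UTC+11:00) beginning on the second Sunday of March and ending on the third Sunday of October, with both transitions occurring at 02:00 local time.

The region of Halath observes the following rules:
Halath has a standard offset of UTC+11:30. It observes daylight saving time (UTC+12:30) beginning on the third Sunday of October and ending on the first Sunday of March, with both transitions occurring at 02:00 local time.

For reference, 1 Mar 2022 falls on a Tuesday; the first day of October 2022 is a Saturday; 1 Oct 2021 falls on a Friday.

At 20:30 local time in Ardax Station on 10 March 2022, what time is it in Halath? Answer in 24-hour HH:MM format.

22:00

1 March 2022 is a Tuesday, so the first Sunday is March 6 and the second is March 13.
1 October 2022 is a Saturday, so the first Sunday is October 2 and the third is October 16.
Daylight saving runs 13 March – 16 October; 10 March 2022 is outside that window, so Ardax Station is on standard time at UTC+10:00.
20:30 Ardax Station − 10h = 10:30 UTC.
1 October 2021 is a Friday, so the first Sunday is October 3 and the third is October 17.
1 March 2022 is a Tuesday, so the first Sunday is March 6.
At the standard offset (UTC+11:30), 10:30 UTC + 11h30m = 22:00 Halath standard time.
The standard-time date in Halath, 10 March 2022, is outside the daylight-saving period (17 October 2021 – 6 March 2022), so Halath is on standard time, UTC+11:30.
10:30 UTC + 11h30m = 22:00 Halath.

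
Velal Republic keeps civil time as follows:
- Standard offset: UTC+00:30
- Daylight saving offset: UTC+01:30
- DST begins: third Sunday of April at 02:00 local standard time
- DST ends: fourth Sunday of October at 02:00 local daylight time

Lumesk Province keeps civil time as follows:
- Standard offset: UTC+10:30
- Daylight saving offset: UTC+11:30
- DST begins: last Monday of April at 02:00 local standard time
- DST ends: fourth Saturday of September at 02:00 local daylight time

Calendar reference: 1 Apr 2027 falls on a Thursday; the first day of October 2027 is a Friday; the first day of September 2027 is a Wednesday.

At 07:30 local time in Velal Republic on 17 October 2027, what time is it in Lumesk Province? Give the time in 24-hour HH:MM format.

16:30

1 April 2027 is a Thursday, so the first Sunday is April 4 and the third is April 18.
1 October 2027 is a Friday, so the first Sunday is October 3 and the fourth is October 24.
Daylight saving runs 18 April – 24 October; 17 October 2027 is inside that window, so Velal Republic is at UTC+01:30.
07:30 Velal Republic − 1h30m = 06:00 UTC.
1 April 2027 is a Thursday, so Mondays fall on 5, 12, 19, 26; the last is April 26.
1 September 2027 is a Wednesday, so the first Saturday is September 4 and the fourth is September 25.
At the standard offset (UTC+10:30), 06:00 UTC + 10h30m = 16:30 Lumesk Province standard time.
The standard-time date in Lumesk Province, 17 October 2027, does not fall between 26 April and 25 September, so daylight saving is not in effect and Lumesk Province is at UTC+10:30.
06:00 UTC + 10h30m = 16:30 Lumesk Province.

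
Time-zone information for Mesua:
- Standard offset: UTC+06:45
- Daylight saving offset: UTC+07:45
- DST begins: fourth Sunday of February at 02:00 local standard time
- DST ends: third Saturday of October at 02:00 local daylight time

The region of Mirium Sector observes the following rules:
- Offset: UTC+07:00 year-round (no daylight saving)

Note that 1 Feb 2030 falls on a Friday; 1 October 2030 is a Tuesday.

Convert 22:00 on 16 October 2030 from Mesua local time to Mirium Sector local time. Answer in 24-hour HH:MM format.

21:15

1 February 2030 is a Friday, so the first Sunday is February 3 and the fourth is February 24.
1 October 2030 is a Tuesday, so the first Saturday is October 5 and the third is October 19.
Daylight saving runs 24 February – 19 October; 16 October 2030 is inside that window, so Mesua is at UTC+07:45.
22:00 Mesua − 7h45m = 14:15 UTC.
Mirium Sector has no daylight saving, so its offset is UTC+07:00 year-round.
14:15 UTC + 7h = 21:15 Mirium Sector.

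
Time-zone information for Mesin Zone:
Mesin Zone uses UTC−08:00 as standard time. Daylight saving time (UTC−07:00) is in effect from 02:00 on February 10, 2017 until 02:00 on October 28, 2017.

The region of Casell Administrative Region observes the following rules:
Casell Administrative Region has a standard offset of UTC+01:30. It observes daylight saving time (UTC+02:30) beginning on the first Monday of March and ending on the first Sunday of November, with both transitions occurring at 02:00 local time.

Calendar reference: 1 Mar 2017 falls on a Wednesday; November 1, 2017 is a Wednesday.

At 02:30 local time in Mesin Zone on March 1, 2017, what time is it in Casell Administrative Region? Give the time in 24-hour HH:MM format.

Daylight saving runs 10 February – 28 October; March 1, 2017 is inside that window, so Mesin Zone is at UTC−07:00.
02:30 Mesin Zone + 7h = 09:30 UTC.
1 March 2017 is a Wednesday, so the first Monday is March 6.
1 November 2017 is a Wednesday, so the first Sunday is November 5.
At the standard offset (UTC+01:30), 09:30 UTC + 1h30m = 11:00 Casell Administrative Region standard time.
The standard-time date in Casell Administrative Region, March 1, 2017, does not fall between 6 March and 5 November, so daylight saving is not in effect and Casell Administrative Region is at UTC+01:30.
09:30 UTC + 1h30m = 11:00 Casell Administrative Region.

11:00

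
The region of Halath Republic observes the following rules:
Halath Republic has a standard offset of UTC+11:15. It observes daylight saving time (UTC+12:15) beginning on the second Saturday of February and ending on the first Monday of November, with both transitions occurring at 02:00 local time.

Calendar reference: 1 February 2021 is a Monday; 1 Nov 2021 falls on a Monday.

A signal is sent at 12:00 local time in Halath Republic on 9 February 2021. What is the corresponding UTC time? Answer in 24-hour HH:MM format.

00:45

1 February 2021 is a Monday, so the first Saturday is February 6 and the second is February 13.
1 November 2021 is a Monday, so the first Monday is November 1.
9 February 2021 does not fall between 13 February and 1 November, so daylight saving is not in effect and Halath Republic is at UTC+11:15.
12:00 local − 11h15m = 00:45 UTC.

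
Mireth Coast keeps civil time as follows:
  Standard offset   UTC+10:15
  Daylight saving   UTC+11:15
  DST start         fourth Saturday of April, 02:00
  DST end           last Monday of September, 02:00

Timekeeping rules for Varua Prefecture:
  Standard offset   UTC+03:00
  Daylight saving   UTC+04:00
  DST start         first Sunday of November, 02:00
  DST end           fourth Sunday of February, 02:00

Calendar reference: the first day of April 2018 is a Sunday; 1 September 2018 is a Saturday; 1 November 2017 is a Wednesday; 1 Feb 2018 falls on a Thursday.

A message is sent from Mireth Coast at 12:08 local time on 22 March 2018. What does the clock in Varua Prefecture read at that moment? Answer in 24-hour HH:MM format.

04:53

1 April 2018 is a Sunday, so the first Saturday is April 7 and the fourth is April 28.
1 September 2018 is a Saturday, so Mondays fall on 3, 10, 17, 24; the last is September 24.
22 March 2018 is outside the daylight-saving period (28 April – 24 September), so Mireth Coast is on standard time, UTC+10:15.
12:08 Mireth Coast − 10h15m = 01:53 UTC.
1 November 2017 is a Wednesday, so the first Sunday is November 5.
1 February 2018 is a Thursday, so the first Sunday is February 4 and the fourth is February 25.
At the standard offset (UTC+03:00), 01:53 UTC + 3h = 04:53 Varua Prefecture standard time.
The standard-time date in Varua Prefecture, 22 March 2018, is outside the daylight-saving period (5 November 2017 – 25 February 2018), so Varua Prefecture is on standard time, UTC+03:00.
01:53 UTC + 3h = 04:53 Varua Prefecture.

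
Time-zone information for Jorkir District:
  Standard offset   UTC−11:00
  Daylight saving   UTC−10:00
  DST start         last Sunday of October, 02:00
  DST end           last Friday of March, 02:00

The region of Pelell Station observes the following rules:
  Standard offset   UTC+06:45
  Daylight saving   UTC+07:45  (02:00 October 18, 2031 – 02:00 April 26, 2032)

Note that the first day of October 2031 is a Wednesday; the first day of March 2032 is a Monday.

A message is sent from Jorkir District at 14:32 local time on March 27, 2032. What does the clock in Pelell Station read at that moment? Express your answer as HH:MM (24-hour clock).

09:17

1 October 2031 is a Wednesday, so Sundays fall on 5, 12, 19, 26; the last is October 26.
1 March 2032 is a Monday, so Fridays fall on 5, 12, 19, 26; the last is March 26.
March 27, 2032 does not fall between 26 October 2031 and 26 March 2032, so daylight saving is not in effect and Jorkir District is at UTC−11:00.
14:32 Jorkir District + 11h = 01:32 UTC (rolling into the next day, 28 March 2032).
At the standard offset (UTC+06:45), 01:32 UTC + 6h45m = 08:17 Pelell Station standard time.
Daylight saving runs 18 October 2031 – 26 April 2032; the standard-time date in Pelell Station, March 28, 2032, is inside that window, so Pelell Station is at UTC+07:45.
01:32 UTC + 7h45m = 09:17 Pelell Station.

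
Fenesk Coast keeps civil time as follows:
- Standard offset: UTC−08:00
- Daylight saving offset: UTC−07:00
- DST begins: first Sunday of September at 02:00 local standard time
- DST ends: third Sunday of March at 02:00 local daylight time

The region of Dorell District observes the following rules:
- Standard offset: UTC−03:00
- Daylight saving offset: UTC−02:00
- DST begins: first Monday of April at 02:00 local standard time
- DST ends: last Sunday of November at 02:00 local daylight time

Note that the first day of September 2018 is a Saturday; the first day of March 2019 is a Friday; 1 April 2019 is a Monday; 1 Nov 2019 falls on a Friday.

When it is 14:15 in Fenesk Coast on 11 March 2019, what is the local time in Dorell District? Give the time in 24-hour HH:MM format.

1 September 2018 is a Saturday, so the first Sunday is September 2.
1 March 2019 is a Friday, so the first Sunday is March 3 and the third is March 17.
11 March 2019 lies within the daylight-saving period (2 September 2018 – 17 March 2019), so Fenesk Coast is on daylight time, UTC−07:00.
14:15 Fenesk Coast + 7h = 21:15 UTC.
1 April 2019 is a Monday, so the first Monday is April 1.
1 November 2019 is a Friday, so Sundays fall on 3, 10, 17, 24; the last is November 24.
At the standard offset (UTC−03:00), 21:15 UTC − 3h = 18:15 Dorell District standard time.
The standard-time date in Dorell District, 11 March 2019, is outside the daylight-saving period (1 April – 24 November), so Dorell District is on standard time, UTC−03:00.
21:15 UTC − 3h = 18:15 Dorell District.

18:15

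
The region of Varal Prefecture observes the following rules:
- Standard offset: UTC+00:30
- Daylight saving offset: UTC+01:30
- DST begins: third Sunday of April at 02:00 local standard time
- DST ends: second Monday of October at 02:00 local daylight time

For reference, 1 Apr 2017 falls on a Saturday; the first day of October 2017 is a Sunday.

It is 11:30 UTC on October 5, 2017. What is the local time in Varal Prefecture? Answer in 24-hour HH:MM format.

13:00

1 April 2017 is a Saturday, so the first Sunday is April 2 and the third is April 16.
1 October 2017 is a Sunday, so the first Monday is October 2 and the second is October 9.
At the standard offset (UTC+00:30), 11:30 UTC + 0h30m = 12:00 Varal Prefecture standard time.
The standard-time date in Varal Prefecture, October 5, 2017, falls between 16 April and 9 October, so daylight saving is in effect and Varal Prefecture is at UTC+01:30.
11:30 UTC + 1h30m = 13:00 local.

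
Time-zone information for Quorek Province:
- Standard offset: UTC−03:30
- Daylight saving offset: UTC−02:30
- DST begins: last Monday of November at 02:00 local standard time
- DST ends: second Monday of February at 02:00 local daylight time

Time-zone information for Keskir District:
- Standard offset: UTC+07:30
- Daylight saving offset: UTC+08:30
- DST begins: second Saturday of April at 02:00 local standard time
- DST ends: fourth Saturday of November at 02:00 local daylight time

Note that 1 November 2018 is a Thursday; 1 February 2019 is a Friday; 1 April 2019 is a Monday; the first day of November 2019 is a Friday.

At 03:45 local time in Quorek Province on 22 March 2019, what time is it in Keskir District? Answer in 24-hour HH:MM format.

1 November 2018 is a Thursday, so Mondays fall on 5, 12, 19, 26; the last is November 26.
1 February 2019 is a Friday, so the first Monday is February 4 and the second is February 11.
22 March 2019 is outside the daylight-saving period (26 November 2018 – 11 February 2019), so Quorek Province is on standard time, UTC−03:30.
03:45 Quorek Province + 3h30m = 07:15 UTC.
1 April 2019 is a Monday, so the first Saturday is April 6 and the second is April 13.
1 November 2019 is a Friday, so the first Saturday is November 2 and the fourth is November 23.
At the standard offset (UTC+07:30), 07:15 UTC + 7h30m = 14:45 Keskir District standard time.
The standard-time date in Keskir District, 22 March 2019, is outside the daylight-saving period (13 April – 23 November), so Keskir District is on standard time, UTC+07:30.
07:15 UTC + 7h30m = 14:45 Keskir District.

14:45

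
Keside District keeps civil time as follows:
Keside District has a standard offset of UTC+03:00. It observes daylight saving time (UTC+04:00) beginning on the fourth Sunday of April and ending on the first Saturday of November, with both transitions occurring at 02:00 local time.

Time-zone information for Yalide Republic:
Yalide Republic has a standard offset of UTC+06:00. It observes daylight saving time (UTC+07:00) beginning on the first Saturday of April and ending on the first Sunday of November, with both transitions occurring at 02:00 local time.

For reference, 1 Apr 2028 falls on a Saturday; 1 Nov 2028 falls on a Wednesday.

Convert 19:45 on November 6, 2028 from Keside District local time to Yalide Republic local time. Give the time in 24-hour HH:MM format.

1 April 2028 is a Saturday, so the first Sunday is April 2 and the fourth is April 23.
1 November 2028 is a Wednesday, so the first Saturday is November 4.
November 6, 2028 is outside the daylight-saving period (23 April – 4 November), so Keside District is on standard time, UTC+03:00.
19:45 Keside District − 3h = 16:45 UTC.
1 April 2028 is a Saturday, so the first Saturday is April 1.
1 November 2028 is a Wednesday, so the first Sunday is November 5.
At the standard offset (UTC+06:00), 16:45 UTC + 6h = 22:45 Yalide Republic standard time.
The standard-time date in Yalide Republic, November 6, 2028, does not fall between 1 April and 5 November, so daylight saving is not in effect and Yalide Republic is at UTC+06:00.
16:45 UTC + 6h = 22:45 Yalide Republic.

22:45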